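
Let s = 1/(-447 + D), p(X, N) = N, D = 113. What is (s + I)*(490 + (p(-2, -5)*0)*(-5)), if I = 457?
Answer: 37396065/167 ≈ 2.2393e+5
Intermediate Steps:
s = -1/334 (s = 1/(-447 + 113) = 1/(-334) = -1/334 ≈ -0.0029940)
(s + I)*(490 + (p(-2, -5)*0)*(-5)) = (-1/334 + 457)*(490 - 5*0*(-5)) = 152637*(490 + 0*(-5))/334 = 152637*(490 + 0)/334 = (152637/334)*490 = 37396065/167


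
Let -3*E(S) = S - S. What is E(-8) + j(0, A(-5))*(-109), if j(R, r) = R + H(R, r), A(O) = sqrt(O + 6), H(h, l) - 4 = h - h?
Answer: -436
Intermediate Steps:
H(h, l) = 4 (H(h, l) = 4 + (h - h) = 4 + 0 = 4)
A(O) = sqrt(6 + O)
j(R, r) = 4 + R (j(R, r) = R + 4 = 4 + R)
E(S) = 0 (E(S) = -(S - S)/3 = -1/3*0 = 0)
E(-8) + j(0, A(-5))*(-109) = 0 + (4 + 0)*(-109) = 0 + 4*(-109) = 0 - 436 = -436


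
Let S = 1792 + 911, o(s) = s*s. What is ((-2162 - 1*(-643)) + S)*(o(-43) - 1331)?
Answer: 613312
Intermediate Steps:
o(s) = s**2
S = 2703
((-2162 - 1*(-643)) + S)*(o(-43) - 1331) = ((-2162 - 1*(-643)) + 2703)*((-43)**2 - 1331) = ((-2162 + 643) + 2703)*(1849 - 1331) = (-1519 + 2703)*518 = 1184*518 = 613312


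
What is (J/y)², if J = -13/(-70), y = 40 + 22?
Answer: 169/18835600 ≈ 8.9724e-6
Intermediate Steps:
y = 62
J = 13/70 (J = -13*(-1/70) = 13/70 ≈ 0.18571)
(J/y)² = ((13/70)/62)² = ((13/70)*(1/62))² = (13/4340)² = 169/18835600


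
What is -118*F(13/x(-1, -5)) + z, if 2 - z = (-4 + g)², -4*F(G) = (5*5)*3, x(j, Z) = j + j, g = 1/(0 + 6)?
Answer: 79193/36 ≈ 2199.8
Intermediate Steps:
g = ⅙ (g = 1/6 = ⅙ ≈ 0.16667)
x(j, Z) = 2*j
F(G) = -75/4 (F(G) = -5*5*3/4 = -25*3/4 = -¼*75 = -75/4)
z = -457/36 (z = 2 - (-4 + ⅙)² = 2 - (-23/6)² = 2 - 1*529/36 = 2 - 529/36 = -457/36 ≈ -12.694)
-118*F(13/x(-1, -5)) + z = -118*(-75/4) - 457/36 = 4425/2 - 457/36 = 79193/36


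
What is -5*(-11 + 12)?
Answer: -5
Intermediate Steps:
-5*(-11 + 12) = -5*1 = -5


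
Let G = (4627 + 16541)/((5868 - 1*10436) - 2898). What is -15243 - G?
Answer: -56891535/3733 ≈ -15240.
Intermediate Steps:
G = -10584/3733 (G = 21168/((5868 - 10436) - 2898) = 21168/(-4568 - 2898) = 21168/(-7466) = 21168*(-1/7466) = -10584/3733 ≈ -2.8353)
-15243 - G = -15243 - 1*(-10584/3733) = -15243 + 10584/3733 = -56891535/3733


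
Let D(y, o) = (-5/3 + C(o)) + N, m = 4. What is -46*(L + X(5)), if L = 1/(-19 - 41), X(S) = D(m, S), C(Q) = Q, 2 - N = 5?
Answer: -437/30 ≈ -14.567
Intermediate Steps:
N = -3 (N = 2 - 1*5 = 2 - 5 = -3)
D(y, o) = -14/3 + o (D(y, o) = (-5/3 + o) - 3 = -14/3 + o)
X(S) = -14/3 + S
L = -1/60 (L = 1/(-60) = -1/60 ≈ -0.016667)
-46*(L + X(5)) = -46*(-1/60 + (-14/3 + 5)) = -46*(-1/60 + ⅓) = -46*19/60 = -437/30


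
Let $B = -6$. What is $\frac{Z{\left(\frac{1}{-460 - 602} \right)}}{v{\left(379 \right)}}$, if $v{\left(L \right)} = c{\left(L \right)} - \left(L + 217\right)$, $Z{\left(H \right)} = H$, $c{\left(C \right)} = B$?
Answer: $\frac{1}{639324} \approx 1.5642 \cdot 10^{-6}$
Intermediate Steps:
$c{\left(C \right)} = -6$
$v{\left(L \right)} = -223 - L$ ($v{\left(L \right)} = -6 - \left(L + 217\right) = -6 - \left(217 + L\right) = -223 - L$)
$\frac{Z{\left(\frac{1}{-460 - 602} \right)}}{v{\left(379 \right)}} = \frac{1}{\left(-460 - 602\right) \left(-223 - 379\right)} = \frac{1}{\left(-1062\right) \left(-223 - 379\right)} = - \frac{1}{1062 \left(-602\right)} = \left(- \frac{1}{1062}\right) \left(- \frac{1}{602}\right) = \frac{1}{639324}$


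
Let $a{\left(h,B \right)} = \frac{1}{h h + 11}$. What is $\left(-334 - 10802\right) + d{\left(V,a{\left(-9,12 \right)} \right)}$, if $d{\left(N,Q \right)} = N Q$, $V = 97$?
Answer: $- \frac{1024415}{92} \approx -11135.0$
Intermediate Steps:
$a{\left(h,B \right)} = \frac{1}{11 + h^{2}}$ ($a{\left(h,B \right)} = \frac{1}{h^{2} + 11} = \frac{1}{11 + h^{2}}$)
$\left(-334 - 10802\right) + d{\left(V,a{\left(-9,12 \right)} \right)} = \left(-334 - 10802\right) + \frac{97}{11 + \left(-9\right)^{2}} = -11136 + \frac{97}{11 + 81} = -11136 + \frac{97}{92} = - \frac{1024415}{92}$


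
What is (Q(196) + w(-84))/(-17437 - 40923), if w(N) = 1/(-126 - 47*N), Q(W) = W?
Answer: -749113/223051920 ≈ -0.0033585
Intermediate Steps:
(Q(196) + w(-84))/(-17437 - 40923) = (196 - 1/(126 + 47*(-84)))/(-17437 - 40923) = (196 - 1/(126 - 3948))/(-58360) = (196 - 1/(-3822))*(-1/58360) = (196 - 1*(-1/3822))*(-1/58360) = (196 + 1/3822)*(-1/58360) = (749113/3822)*(-1/58360) = -749113/223051920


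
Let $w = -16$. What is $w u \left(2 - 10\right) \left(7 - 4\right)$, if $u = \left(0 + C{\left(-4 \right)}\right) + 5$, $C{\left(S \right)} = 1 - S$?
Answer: $3840$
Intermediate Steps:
$u = 10$ ($u = \left(0 + \left(1 - -4\right)\right) + 5 = \left(0 + \left(1 + 4\right)\right) + 5 = \left(0 + 5\right) + 5 = 5 + 5 = 10$)
$w u \left(2 - 10\right) \left(7 - 4\right) = \left(-16\right) 10 \left(2 - 10\right) \left(7 - 4\right) = - 160 \left(\left(-8\right) 3\right) = \left(-160\right) \left(-24\right) = 3840$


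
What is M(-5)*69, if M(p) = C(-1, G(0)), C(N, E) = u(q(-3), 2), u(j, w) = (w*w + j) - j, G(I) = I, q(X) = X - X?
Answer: 276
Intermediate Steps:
q(X) = 0
u(j, w) = w² (u(j, w) = (w² + j) - j = (j + w²) - j = w²)
C(N, E) = 4 (C(N, E) = 2² = 4)
M(p) = 4
M(-5)*69 = 4*69 = 276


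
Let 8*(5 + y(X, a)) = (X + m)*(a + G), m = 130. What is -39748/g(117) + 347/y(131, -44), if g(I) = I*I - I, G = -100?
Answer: -47911082/15957279 ≈ -3.0025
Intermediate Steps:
g(I) = I² - I
y(X, a) = -5 + (-100 + a)*(130 + X)/8 (y(X, a) = -5 + ((X + 130)*(a - 100))/8 = -5 + ((130 + X)*(-100 + a))/8 = -5 + ((-100 + a)*(130 + X))/8 = -5 + (-100 + a)*(130 + X)/8)
-39748/g(117) + 347/y(131, -44) = -39748*1/(117*(-1 + 117)) + 347/(-1630 - 25/2*131 + (65/4)*(-44) + (⅛)*131*(-44)) = -39748/(117*116) + 347/(-1630 - 3275/2 - 715 - 1441/2) = -39748/13572 + 347/(-4703) = -39748*1/13572 + 347*(-1/4703) = -9937/3393 - 347/4703 = -47911082/15957279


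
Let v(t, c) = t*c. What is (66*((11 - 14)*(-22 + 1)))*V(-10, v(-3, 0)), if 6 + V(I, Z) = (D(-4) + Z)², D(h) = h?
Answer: 41580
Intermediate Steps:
v(t, c) = c*t
V(I, Z) = -6 + (-4 + Z)²
(66*((11 - 14)*(-22 + 1)))*V(-10, v(-3, 0)) = (66*((11 - 14)*(-22 + 1)))*(-6 + (-4 + 0*(-3))²) = (66*(-3*(-21)))*(-6 + (-4 + 0)²) = (66*63)*(-6 + (-4)²) = 4158*(-6 + 16) = 4158*10 = 41580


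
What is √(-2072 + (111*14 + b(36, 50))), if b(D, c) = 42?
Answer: 2*I*√119 ≈ 21.817*I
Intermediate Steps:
√(-2072 + (111*14 + b(36, 50))) = √(-2072 + (111*14 + 42)) = √(-2072 + (1554 + 42)) = √(-2072 + 1596) = √(-476) = 2*I*√119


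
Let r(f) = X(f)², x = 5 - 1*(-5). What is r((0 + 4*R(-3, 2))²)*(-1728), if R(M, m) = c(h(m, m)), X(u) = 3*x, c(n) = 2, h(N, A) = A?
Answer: -1555200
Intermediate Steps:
x = 10 (x = 5 + 5 = 10)
X(u) = 30 (X(u) = 3*10 = 30)
R(M, m) = 2
r(f) = 900 (r(f) = 30² = 900)
r((0 + 4*R(-3, 2))²)*(-1728) = 900*(-1728) = -1555200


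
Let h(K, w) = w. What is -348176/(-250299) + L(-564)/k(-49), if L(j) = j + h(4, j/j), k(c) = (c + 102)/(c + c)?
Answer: 13828450354/13265847 ≈ 1042.4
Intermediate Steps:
k(c) = (102 + c)/(2*c) (k(c) = (102 + c)/((2*c)) = (102 + c)*(1/(2*c)) = (102 + c)/(2*c))
L(j) = 1 + j (L(j) = j + j/j = j + 1 = 1 + j)
-348176/(-250299) + L(-564)/k(-49) = -348176/(-250299) + (1 - 564)/(((½)*(102 - 49)/(-49))) = -348176*(-1/250299) - 563/((½)*(-1/49)*53) = 348176/250299 - 563/(-53/98) = 348176/250299 - 563*(-98/53) = 348176/250299 + 55174/53 = 13828450354/13265847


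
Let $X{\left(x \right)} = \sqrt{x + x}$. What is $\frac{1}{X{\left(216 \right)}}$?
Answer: $\frac{\sqrt{3}}{36} \approx 0.048113$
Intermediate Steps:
$X{\left(x \right)} = \sqrt{2} \sqrt{x}$ ($X{\left(x \right)} = \sqrt{2 x} = \sqrt{2} \sqrt{x}$)
$\frac{1}{X{\left(216 \right)}} = \frac{1}{\sqrt{2} \sqrt{216}} = \frac{1}{\sqrt{2} \cdot 6 \sqrt{6}} = \frac{1}{12 \sqrt{3}} = \frac{\sqrt{3}}{36}$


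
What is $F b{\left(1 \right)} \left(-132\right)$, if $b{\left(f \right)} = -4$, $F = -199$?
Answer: $-105072$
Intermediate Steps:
$F b{\left(1 \right)} \left(-132\right) = \left(-199\right) \left(-4\right) \left(-132\right) = 796 \left(-132\right) = -105072$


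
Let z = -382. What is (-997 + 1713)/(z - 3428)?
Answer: -358/1905 ≈ -0.18793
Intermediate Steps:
(-997 + 1713)/(z - 3428) = (-997 + 1713)/(-382 - 3428) = 716/(-3810) = 716*(-1/3810) = -358/1905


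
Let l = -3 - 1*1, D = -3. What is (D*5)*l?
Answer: 60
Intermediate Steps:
l = -4 (l = -3 - 1 = -4)
(D*5)*l = -3*5*(-4) = -15*(-4) = 60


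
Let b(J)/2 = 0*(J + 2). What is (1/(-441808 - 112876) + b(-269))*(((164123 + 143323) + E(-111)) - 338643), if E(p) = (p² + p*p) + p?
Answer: 3333/277342 ≈ 0.012018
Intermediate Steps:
b(J) = 0 (b(J) = 2*(0*(J + 2)) = 2*(0*(2 + J)) = 2*0 = 0)
E(p) = p + 2*p² (E(p) = (p² + p²) + p = 2*p² + p = p + 2*p²)
(1/(-441808 - 112876) + b(-269))*(((164123 + 143323) + E(-111)) - 338643) = (1/(-441808 - 112876) + 0)*(((164123 + 143323) - 111*(1 + 2*(-111))) - 338643) = (1/(-554684) + 0)*((307446 - 111*(1 - 222)) - 338643) = (-1/554684 + 0)*((307446 - 111*(-221)) - 338643) = -((307446 + 24531) - 338643)/554684 = -(331977 - 338643)/554684 = -1/554684*(-6666) = 3333/277342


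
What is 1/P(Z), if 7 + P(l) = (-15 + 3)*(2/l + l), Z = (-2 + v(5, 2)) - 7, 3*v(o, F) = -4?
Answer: 31/3699 ≈ 0.0083806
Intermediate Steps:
v(o, F) = -4/3 (v(o, F) = (1/3)*(-4) = -4/3)
Z = -31/3 (Z = (-2 - 4/3) - 7 = -10/3 - 7 = -31/3 ≈ -10.333)
P(l) = -7 - 24/l - 12*l (P(l) = -7 + (-15 + 3)*(2/l + l) = -7 - 12*(l + 2/l) = -7 + (-24/l - 12*l) = -7 - 24/l - 12*l)
1/P(Z) = 1/(-7 - 24/(-31/3) - 12*(-31/3)) = 1/(-7 - 24*(-3/31) + 124) = 1/(-7 + 72/31 + 124) = 1/(3699/31) = 31/3699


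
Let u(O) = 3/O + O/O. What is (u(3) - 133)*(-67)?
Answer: 8777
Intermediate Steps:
u(O) = 1 + 3/O (u(O) = 3/O + 1 = 1 + 3/O)
(u(3) - 133)*(-67) = ((3 + 3)/3 - 133)*(-67) = ((1/3)*6 - 133)*(-67) = (2 - 133)*(-67) = -131*(-67) = 8777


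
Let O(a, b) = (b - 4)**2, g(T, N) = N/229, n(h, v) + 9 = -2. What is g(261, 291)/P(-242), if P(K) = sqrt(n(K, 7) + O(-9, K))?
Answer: 291*sqrt(60505)/13855645 ≈ 0.0051661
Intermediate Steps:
n(h, v) = -11 (n(h, v) = -9 - 2 = -11)
g(T, N) = N/229 (g(T, N) = N*(1/229) = N/229)
O(a, b) = (-4 + b)**2
P(K) = sqrt(-11 + (-4 + K)**2)
g(261, 291)/P(-242) = ((1/229)*291)/(sqrt(-11 + (-4 - 242)**2)) = 291/(229*(sqrt(-11 + (-246)**2))) = 291/(229*(sqrt(-11 + 60516))) = 291/(229*(sqrt(60505))) = 291*(sqrt(60505)/60505)/229 = 291*sqrt(60505)/13855645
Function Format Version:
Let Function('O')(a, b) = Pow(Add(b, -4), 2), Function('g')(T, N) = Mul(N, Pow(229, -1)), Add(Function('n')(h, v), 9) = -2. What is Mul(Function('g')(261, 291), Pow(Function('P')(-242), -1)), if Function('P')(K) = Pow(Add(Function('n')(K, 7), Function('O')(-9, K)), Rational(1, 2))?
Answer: Mul(Rational(291, 13855645), Pow(60505, Rational(1, 2))) ≈ 0.0051661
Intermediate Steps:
Function('n')(h, v) = -11 (Function('n')(h, v) = Add(-9, -2) = -11)
Function('g')(T, N) = Mul(Rational(1, 229), N) (Function('g')(T, N) = Mul(N, Rational(1, 229)) = Mul(Rational(1, 229), N))
Function('O')(a, b) = Pow(Add(-4, b), 2)
Function('P')(K) = Pow(Add(-11, Pow(Add(-4, K), 2)), Rational(1, 2))
Mul(Function('g')(261, 291), Pow(Function('P')(-242), -1)) = Mul(Mul(Rational(1, 229), 291), Pow(Pow(Add(-11, Pow(Add(-4, -242), 2)), Rational(1, 2)), -1)) = Mul(Rational(291, 229), Pow(Pow(Add(-11, Pow(-246, 2)), Rational(1, 2)), -1)) = Mul(Rational(291, 229), Pow(Pow(Add(-11, 60516), Rational(1, 2)), -1)) = Mul(Rational(291, 229), Pow(Pow(60505, Rational(1, 2)), -1)) = Mul(Rational(291, 229), Mul(Rational(1, 60505), Pow(60505, Rational(1, 2)))) = Mul(Rational(291, 13855645), Pow(60505, Rational(1, 2)))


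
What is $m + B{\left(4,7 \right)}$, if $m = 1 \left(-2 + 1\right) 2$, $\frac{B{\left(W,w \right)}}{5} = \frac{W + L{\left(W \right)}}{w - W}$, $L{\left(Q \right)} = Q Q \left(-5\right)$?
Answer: $- \frac{386}{3} \approx -128.67$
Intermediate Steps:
$L{\left(Q \right)} = - 5 Q^{2}$ ($L{\left(Q \right)} = Q^{2} \left(-5\right) = - 5 Q^{2}$)
$B{\left(W,w \right)} = \frac{5 \left(W - 5 W^{2}\right)}{w - W}$ ($B{\left(W,w \right)} = 5 \frac{W - 5 W^{2}}{w - W} = \frac{5 \left(W - 5 W^{2}\right)}{w - W}$)
$m = -2$ ($m = 1 \left(-1\right) 2 = \left(-1\right) 2 = -2$)
$m + B{\left(4,7 \right)} = -2 + 5 \cdot 4 \frac{1}{4 - 7} \left(-1 + 5 \cdot 4\right) = -2 + 5 \cdot 4 \frac{1}{4 - 7} \left(-1 + 20\right) = -2 + 5 \cdot 4 \frac{1}{-3} \cdot 19 = -2 + 5 \cdot 4 \left(- \frac{1}{3}\right) 19 = -2 - \frac{380}{3} = - \frac{386}{3}$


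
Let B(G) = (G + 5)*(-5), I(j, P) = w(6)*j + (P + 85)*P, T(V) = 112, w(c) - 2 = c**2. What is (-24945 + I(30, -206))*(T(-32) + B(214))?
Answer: -1101943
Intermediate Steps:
w(c) = 2 + c**2
I(j, P) = 38*j + P*(85 + P) (I(j, P) = (2 + 6**2)*j + (P + 85)*P = (2 + 36)*j + (85 + P)*P = 38*j + P*(85 + P))
B(G) = -25 - 5*G (B(G) = (5 + G)*(-5) = -25 - 5*G)
(-24945 + I(30, -206))*(T(-32) + B(214)) = (-24945 + ((-206)**2 + 38*30 + 85*(-206)))*(112 + (-25 - 5*214)) = (-24945 + (42436 + 1140 - 17510))*(112 + (-25 - 1070)) = (-24945 + 26066)*(112 - 1095) = 1121*(-983) = -1101943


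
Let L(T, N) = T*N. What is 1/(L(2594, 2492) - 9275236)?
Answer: -1/2810988 ≈ -3.5575e-7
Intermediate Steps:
L(T, N) = N*T
1/(L(2594, 2492) - 9275236) = 1/(2492*2594 - 9275236) = 1/(6464248 - 9275236) = 1/(-2810988) = -1/2810988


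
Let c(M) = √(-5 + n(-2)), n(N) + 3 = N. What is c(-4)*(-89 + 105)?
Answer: 16*I*√10 ≈ 50.596*I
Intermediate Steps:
n(N) = -3 + N
c(M) = I*√10 (c(M) = √(-5 + (-3 - 2)) = √(-5 - 5) = √(-10) = I*√10)
c(-4)*(-89 + 105) = (I*√10)*(-89 + 105) = (I*√10)*16 = 16*I*√10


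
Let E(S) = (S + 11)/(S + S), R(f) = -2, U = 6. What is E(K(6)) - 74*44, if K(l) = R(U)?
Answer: -13033/4 ≈ -3258.3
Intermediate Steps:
K(l) = -2
E(S) = (11 + S)/(2*S) (E(S) = (11 + S)/((2*S)) = (11 + S)*(1/(2*S)) = (11 + S)/(2*S))
E(K(6)) - 74*44 = (½)*(11 - 2)/(-2) - 74*44 = (½)*(-½)*9 - 3256 = -9/4 - 3256 = -13033/4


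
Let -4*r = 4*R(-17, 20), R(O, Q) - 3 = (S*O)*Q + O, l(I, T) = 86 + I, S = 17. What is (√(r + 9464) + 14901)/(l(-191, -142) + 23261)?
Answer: 14901/23156 + √15258/23156 ≈ 0.64884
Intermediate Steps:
R(O, Q) = 3 + O + 17*O*Q (R(O, Q) = 3 + ((17*O)*Q + O) = 3 + (17*O*Q + O) = 3 + (O + 17*O*Q) = 3 + O + 17*O*Q)
r = 5794 (r = -(3 - 17 + 17*(-17)*20) = -(3 - 17 - 5780) = -(-5794) = -¼*(-23176) = 5794)
(√(r + 9464) + 14901)/(l(-191, -142) + 23261) = (√(5794 + 9464) + 14901)/((86 - 191) + 23261) = (√15258 + 14901)/(-105 + 23261) = (14901 + √15258)/23156 = (14901 + √15258)*(1/23156) = 14901/23156 + √15258/23156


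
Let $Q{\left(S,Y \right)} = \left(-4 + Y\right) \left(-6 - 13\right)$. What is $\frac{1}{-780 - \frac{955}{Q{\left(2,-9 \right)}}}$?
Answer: $- \frac{247}{193615} \approx -0.0012757$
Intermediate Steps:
$Q{\left(S,Y \right)} = 76 - 19 Y$ ($Q{\left(S,Y \right)} = \left(-4 + Y\right) \left(-19\right) = 76 - 19 Y$)
$\frac{1}{-780 - \frac{955}{Q{\left(2,-9 \right)}}} = \frac{1}{-780 - \frac{955}{76 - -171}} = \frac{1}{-780 - \frac{955}{76 + 171}} = \frac{1}{-780 - \frac{955}{247}} = \frac{1}{- \frac{193615}{247}} = - \frac{247}{193615}$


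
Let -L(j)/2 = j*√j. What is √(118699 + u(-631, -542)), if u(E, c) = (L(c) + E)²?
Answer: 2*√(-159090873 - 342002*I*√542) ≈ 631.06 - 25234.0*I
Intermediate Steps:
L(j) = -2*j^(3/2) (L(j) = -2*j*√j = -2*j^(3/2))
u(E, c) = (E - 2*c^(3/2))² (u(E, c) = (-2*c^(3/2) + E)² = (E - 2*c^(3/2))²)
√(118699 + u(-631, -542)) = √(118699 + (-631 - (-1084)*I*√542)²) = √(118699 + (-631 + 1084*I*√542)²)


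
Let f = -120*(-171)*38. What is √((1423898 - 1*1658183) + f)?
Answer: 5*√21819 ≈ 738.56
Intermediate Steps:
f = 779760 (f = 20520*38 = 779760)
√((1423898 - 1*1658183) + f) = √((1423898 - 1*1658183) + 779760) = √((1423898 - 1658183) + 779760) = √(-234285 + 779760) = √545475 = 5*√21819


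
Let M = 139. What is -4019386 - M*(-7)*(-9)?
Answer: -4028143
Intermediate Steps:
-4019386 - M*(-7)*(-9) = -4019386 - 139*(-7)*(-9) = -4019386 - (-973)*(-9) = -4019386 - 1*8757 = -4019386 - 8757 = -4028143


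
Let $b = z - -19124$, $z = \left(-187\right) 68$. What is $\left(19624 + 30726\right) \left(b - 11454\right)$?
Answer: $-254066100$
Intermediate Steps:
$z = -12716$
$b = 6408$ ($b = -12716 - -19124 = -12716 + 19124 = 6408$)
$\left(19624 + 30726\right) \left(b - 11454\right) = \left(19624 + 30726\right) \left(6408 - 11454\right) = 50350 \left(-5046\right) = -254066100$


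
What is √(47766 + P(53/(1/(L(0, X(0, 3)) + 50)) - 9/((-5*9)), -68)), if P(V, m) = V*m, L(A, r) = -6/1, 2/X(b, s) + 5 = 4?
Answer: I*√2770590/5 ≈ 332.9*I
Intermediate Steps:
X(b, s) = -2 (X(b, s) = 2/(-5 + 4) = 2/(-1) = 2*(-1) = -2)
L(A, r) = -6 (L(A, r) = -6*1 = -6)
√(47766 + P(53/(1/(L(0, X(0, 3)) + 50)) - 9/((-5*9)), -68)) = √(47766 + (53/(1/(-6 + 50)) - 9/((-5*9)))*(-68)) = √(47766 + (53/(1/44) - 9/(-45))*(-68)) = √(47766 + (53/(1/44) - 9*(-1/45))*(-68)) = √(47766 + (53*44 + ⅕)*(-68)) = √(47766 + (2332 + ⅕)*(-68)) = √(47766 + (11661/5)*(-68)) = √(47766 - 792948/5) = √(-554118/5) = I*√2770590/5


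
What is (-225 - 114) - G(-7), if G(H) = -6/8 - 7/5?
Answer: -6737/20 ≈ -336.85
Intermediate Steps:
G(H) = -43/20 (G(H) = -6*⅛ - 7*⅕ = -¾ - 7/5 = -43/20)
(-225 - 114) - G(-7) = (-225 - 114) - 1*(-43/20) = -339 + 43/20 = -6737/20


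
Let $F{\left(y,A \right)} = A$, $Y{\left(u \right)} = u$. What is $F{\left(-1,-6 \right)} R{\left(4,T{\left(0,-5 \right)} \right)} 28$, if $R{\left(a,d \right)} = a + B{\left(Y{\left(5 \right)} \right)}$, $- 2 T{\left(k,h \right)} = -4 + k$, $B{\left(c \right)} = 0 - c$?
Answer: $168$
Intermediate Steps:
$B{\left(c \right)} = - c$
$T{\left(k,h \right)} = 2 - \frac{k}{2}$ ($T{\left(k,h \right)} = - \frac{-4 + k}{2} = 2 - \frac{k}{2}$)
$R{\left(a,d \right)} = -5 + a$ ($R{\left(a,d \right)} = a - 5 = -5 + a$)
$F{\left(-1,-6 \right)} R{\left(4,T{\left(0,-5 \right)} \right)} 28 = - 6 \left(-5 + 4\right) 28 = \left(-6\right) \left(-1\right) 28 = 6 \cdot 28 = 168$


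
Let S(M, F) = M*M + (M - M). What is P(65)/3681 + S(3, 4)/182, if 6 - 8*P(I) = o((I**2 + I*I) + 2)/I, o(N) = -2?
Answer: 166331/3349710 ≈ 0.049655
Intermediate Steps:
S(M, F) = M**2 (S(M, F) = M**2 + 0 = M**2)
P(I) = 3/4 + 1/(4*I) (P(I) = 3/4 - (-1)/(4*I) = 3/4 + 1/(4*I))
P(65)/3681 + S(3, 4)/182 = ((1/4)*(1 + 3*65)/65)/3681 + 3**2/182 = ((1/4)*(1/65)*(1 + 195))*(1/3681) + 9*(1/182) = ((1/4)*(1/65)*196)*(1/3681) + 9/182 = (49/65)*(1/3681) + 9/182 = 49/239265 + 9/182 = 166331/3349710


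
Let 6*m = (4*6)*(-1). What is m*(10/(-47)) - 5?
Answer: -195/47 ≈ -4.1489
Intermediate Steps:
m = -4 (m = ((4*6)*(-1))/6 = (24*(-1))/6 = (⅙)*(-24) = -4)
m*(10/(-47)) - 5 = -40/(-47) - 5 = -40*(-1)/47 - 5 = -4*(-10/47) - 5 = 40/47 - 5 = -195/47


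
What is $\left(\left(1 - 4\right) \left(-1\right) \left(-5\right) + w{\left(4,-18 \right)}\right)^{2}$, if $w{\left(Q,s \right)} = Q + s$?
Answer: $841$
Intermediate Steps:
$\left(\left(1 - 4\right) \left(-1\right) \left(-5\right) + w{\left(4,-18 \right)}\right)^{2} = \left(\left(1 - 4\right) \left(-1\right) \left(-5\right) + \left(4 - 18\right)\right)^{2} = \left(\left(1 - 4\right) \left(-1\right) \left(-5\right) - 14\right)^{2} = \left(\left(-3\right) \left(-1\right) \left(-5\right) - 14\right)^{2} = \left(3 \left(-5\right) - 14\right)^{2} = \left(-15 - 14\right)^{2} = \left(-29\right)^{2} = 841$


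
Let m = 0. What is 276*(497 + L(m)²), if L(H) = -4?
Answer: 141588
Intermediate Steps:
276*(497 + L(m)²) = 276*(497 + (-4)²) = 276*(497 + 16) = 276*513 = 141588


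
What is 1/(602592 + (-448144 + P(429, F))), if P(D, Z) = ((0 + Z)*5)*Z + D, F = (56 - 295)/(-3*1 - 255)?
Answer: 66564/10309518233 ≈ 6.4566e-6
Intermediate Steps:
F = 239/258 (F = -239/(-3 - 255) = -239/(-258) = -239*(-1/258) = 239/258 ≈ 0.92636)
P(D, Z) = D + 5*Z² (P(D, Z) = (Z*5)*Z + D = (5*Z)*Z + D = 5*Z² + D = D + 5*Z²)
1/(602592 + (-448144 + P(429, F))) = 1/(602592 + (-448144 + (429 + 5*(239/258)²))) = 1/(602592 + (-448144 + (429 + 5*(57121/66564)))) = 1/(602592 + (-448144 + (429 + 285605/66564))) = 1/(602592 + (-448144 + 28841561/66564)) = 1/(602592 - 29801415655/66564) = 1/(10309518233/66564) = 66564/10309518233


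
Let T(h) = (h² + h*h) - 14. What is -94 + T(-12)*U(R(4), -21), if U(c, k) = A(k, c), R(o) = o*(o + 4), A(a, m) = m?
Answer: 8674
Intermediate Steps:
T(h) = -14 + 2*h² (T(h) = (h² + h²) - 14 = 2*h² - 14 = -14 + 2*h²)
R(o) = o*(4 + o)
U(c, k) = c
-94 + T(-12)*U(R(4), -21) = -94 + (-14 + 2*(-12)²)*(4*(4 + 4)) = -94 + (-14 + 2*144)*(4*8) = -94 + (-14 + 288)*32 = -94 + 274*32 = -94 + 8768 = 8674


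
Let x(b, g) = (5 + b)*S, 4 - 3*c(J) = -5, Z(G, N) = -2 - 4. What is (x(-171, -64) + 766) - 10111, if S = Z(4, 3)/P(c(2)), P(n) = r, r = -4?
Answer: -9594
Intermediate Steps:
Z(G, N) = -6
c(J) = 3 (c(J) = 4/3 - 1/3*(-5) = 4/3 + 5/3 = 3)
P(n) = -4
S = 3/2 (S = -6/(-4) = -6*(-1/4) = 3/2 ≈ 1.5000)
x(b, g) = 15/2 + 3*b/2 (x(b, g) = (5 + b)*(3/2) = 15/2 + 3*b/2)
(x(-171, -64) + 766) - 10111 = ((15/2 + (3/2)*(-171)) + 766) - 10111 = ((15/2 - 513/2) + 766) - 10111 = (-249 + 766) - 10111 = 517 - 10111 = -9594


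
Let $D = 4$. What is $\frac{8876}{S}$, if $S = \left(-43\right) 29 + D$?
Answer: $- \frac{8876}{1243} \approx -7.1408$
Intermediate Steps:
$S = -1243$ ($S = \left(-43\right) 29 + 4 = -1247 + 4 = -1243$)
$\frac{8876}{S} = \frac{8876}{-1243} = 8876 \left(- \frac{1}{1243}\right) = - \frac{8876}{1243}$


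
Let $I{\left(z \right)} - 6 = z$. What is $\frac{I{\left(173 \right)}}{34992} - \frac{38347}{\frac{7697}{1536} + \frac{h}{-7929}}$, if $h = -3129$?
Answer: $- \frac{1815795644730317}{255969034416} \approx -7093.8$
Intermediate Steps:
$I{\left(z \right)} = 6 + z$
$\frac{I{\left(173 \right)}}{34992} - \frac{38347}{\frac{7697}{1536} + \frac{h}{-7929}} = \frac{6 + 173}{34992} - \frac{38347}{\frac{7697}{1536} - \frac{3129}{-7929}} = 179 \cdot \frac{1}{34992} - \frac{38347}{7697 \cdot \frac{1}{1536} - - \frac{1043}{2643}} = \frac{179}{34992} - \frac{38347}{\frac{7697}{1536} + \frac{1043}{2643}} = \frac{179}{34992} - \frac{38347}{\frac{7315073}{1353216}} = \frac{179}{34992} - \frac{51891773952}{7315073} = - \frac{1815795644730317}{255969034416}$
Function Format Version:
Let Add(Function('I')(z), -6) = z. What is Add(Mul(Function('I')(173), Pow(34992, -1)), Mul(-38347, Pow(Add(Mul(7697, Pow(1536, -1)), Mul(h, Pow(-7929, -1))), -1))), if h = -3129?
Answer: Rational(-1815795644730317, 255969034416) ≈ -7093.8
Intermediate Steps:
Function('I')(z) = Add(6, z)
Add(Mul(Function('I')(173), Pow(34992, -1)), Mul(-38347, Pow(Add(Mul(7697, Pow(1536, -1)), Mul(h, Pow(-7929, -1))), -1))) = Add(Mul(Add(6, 173), Pow(34992, -1)), Mul(-38347, Pow(Add(Mul(7697, Pow(1536, -1)), Mul(-3129, Pow(-7929, -1))), -1))) = Add(Mul(179, Rational(1, 34992)), Mul(-38347, Pow(Add(Mul(7697, Rational(1, 1536)), Mul(-3129, Rational(-1, 7929))), -1))) = Add(Rational(179, 34992), Mul(-38347, Pow(Add(Rational(7697, 1536), Rational(1043, 2643)), -1))) = Add(Rational(179, 34992), Mul(-38347, Pow(Rational(7315073, 1353216), -1))) = Add(Rational(179, 34992), Mul(-38347, Rational(1353216, 7315073))) = Add(Rational(179, 34992), Rational(-51891773952, 7315073)) = Rational(-1815795644730317, 255969034416)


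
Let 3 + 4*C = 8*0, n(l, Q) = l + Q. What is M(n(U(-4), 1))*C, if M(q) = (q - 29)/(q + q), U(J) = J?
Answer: -4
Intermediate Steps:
n(l, Q) = Q + l
M(q) = (-29 + q)/(2*q) (M(q) = (-29 + q)/((2*q)) = (-29 + q)*(1/(2*q)) = (-29 + q)/(2*q))
C = -¾ (C = -¾ + (8*0)/4 = -¾ + (¼)*0 = -¾ + 0 = -¾ ≈ -0.75000)
M(n(U(-4), 1))*C = ((-29 + (1 - 4))/(2*(1 - 4)))*(-¾) = ((½)*(-29 - 3)/(-3))*(-¾) = ((½)*(-⅓)*(-32))*(-¾) = (16/3)*(-¾) = -4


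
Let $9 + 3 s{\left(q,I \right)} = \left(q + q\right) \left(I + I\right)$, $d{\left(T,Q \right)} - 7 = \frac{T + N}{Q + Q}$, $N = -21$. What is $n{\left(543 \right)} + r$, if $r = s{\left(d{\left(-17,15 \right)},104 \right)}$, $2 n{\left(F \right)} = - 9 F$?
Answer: $- \frac{148633}{90} \approx -1651.5$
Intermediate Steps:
$n{\left(F \right)} = - \frac{9 F}{2}$ ($n{\left(F \right)} = \frac{\left(-9\right) F}{2} = - \frac{9 F}{2}$)
$d{\left(T,Q \right)} = 7 + \frac{-21 + T}{2 Q}$ ($d{\left(T,Q \right)} = 7 + \frac{T - 21}{Q + Q} = 7 + \frac{-21 + T}{2 Q}$)
$s{\left(q,I \right)} = -3 + \frac{4 I q}{3}$ ($s{\left(q,I \right)} = -3 + \frac{\left(q + q\right) \left(I + I\right)}{3} = -3 + \frac{2 q 2 I}{3} = -3 + \frac{4 I q}{3}$)
$r = \frac{35641}{45}$ ($r = -3 + \frac{4}{3} \cdot 104 \frac{-21 - 17 + 14 \cdot 15}{2 \cdot 15} = -3 + \frac{4}{3} \cdot 104 \cdot \frac{1}{2} \cdot \frac{1}{15} \left(-21 - 17 + 210\right) = -3 + \frac{4}{3} \cdot 104 \cdot \frac{1}{2} \cdot \frac{1}{15} \cdot 172 = -3 + \frac{4}{3} \cdot 104 \cdot \frac{86}{15} = -3 + \frac{35776}{45} = \frac{35641}{45} \approx 792.02$)
$n{\left(543 \right)} + r = \left(- \frac{9}{2}\right) 543 + \frac{35641}{45} = - \frac{4887}{2} + \frac{35641}{45} = - \frac{148633}{90}$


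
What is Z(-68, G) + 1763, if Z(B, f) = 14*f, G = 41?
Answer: 2337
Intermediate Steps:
Z(-68, G) + 1763 = 14*41 + 1763 = 574 + 1763 = 2337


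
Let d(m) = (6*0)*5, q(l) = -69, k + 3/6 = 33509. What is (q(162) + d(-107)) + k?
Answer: 66879/2 ≈ 33440.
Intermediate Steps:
k = 67017/2 (k = -½ + 33509 = 67017/2 ≈ 33509.)
d(m) = 0 (d(m) = 0*5 = 0)
(q(162) + d(-107)) + k = (-69 + 0) + 67017/2 = -69 + 67017/2 = 66879/2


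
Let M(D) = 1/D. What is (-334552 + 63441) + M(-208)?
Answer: -56391089/208 ≈ -2.7111e+5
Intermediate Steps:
(-334552 + 63441) + M(-208) = (-334552 + 63441) + 1/(-208) = -271111 - 1/208 = -56391089/208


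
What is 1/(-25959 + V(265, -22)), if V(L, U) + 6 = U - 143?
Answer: -1/26130 ≈ -3.8270e-5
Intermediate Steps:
V(L, U) = -149 + U (V(L, U) = -6 + (U - 143) = -6 + (-143 + U) = -149 + U)
1/(-25959 + V(265, -22)) = 1/(-25959 + (-149 - 22)) = 1/(-25959 - 171) = 1/(-26130) = -1/26130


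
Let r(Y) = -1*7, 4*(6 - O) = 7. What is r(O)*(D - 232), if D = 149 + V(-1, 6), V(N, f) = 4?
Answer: 553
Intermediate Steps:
O = 17/4 (O = 6 - ¼*7 = 6 - 7/4 = 17/4 ≈ 4.2500)
D = 153 (D = 149 + 4 = 153)
r(Y) = -7
r(O)*(D - 232) = -7*(153 - 232) = -7*(-79) = 553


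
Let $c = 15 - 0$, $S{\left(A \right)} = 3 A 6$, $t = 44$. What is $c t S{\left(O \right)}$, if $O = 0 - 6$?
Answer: $-71280$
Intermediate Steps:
$O = -6$ ($O = 0 - 6 = -6$)
$S{\left(A \right)} = 18 A$
$c = 15$ ($c = 15 + 0 = 15$)
$c t S{\left(O \right)} = 15 \cdot 44 \cdot 18 \left(-6\right) = 660 \left(-108\right) = -71280$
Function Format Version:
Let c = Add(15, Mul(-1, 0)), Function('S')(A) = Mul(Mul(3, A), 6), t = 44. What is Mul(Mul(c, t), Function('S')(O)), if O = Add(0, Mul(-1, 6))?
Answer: -71280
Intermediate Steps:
O = -6 (O = Add(0, -6) = -6)
Function('S')(A) = Mul(18, A)
c = 15 (c = Add(15, 0) = 15)
Mul(Mul(c, t), Function('S')(O)) = Mul(Mul(15, 44), Mul(18, -6)) = Mul(660, -108) = -71280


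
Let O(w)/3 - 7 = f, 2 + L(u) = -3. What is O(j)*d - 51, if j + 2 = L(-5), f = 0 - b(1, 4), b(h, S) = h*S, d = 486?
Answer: 4323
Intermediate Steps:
b(h, S) = S*h
L(u) = -5 (L(u) = -2 - 3 = -5)
f = -4 (f = 0 - 4 = -4)
j = -7 (j = -2 - 5 = -7)
O(w) = 9 (O(w) = 21 + 3*(-4) = 21 - 12 = 9)
O(j)*d - 51 = 9*486 - 51 = 4374 - 51 = 4323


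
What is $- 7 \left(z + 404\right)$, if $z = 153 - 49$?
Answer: $-3556$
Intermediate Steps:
$z = 104$ ($z = 153 - 49 = 104$)
$- 7 \left(z + 404\right) = - 7 \left(104 + 404\right) = \left(-7\right) 508 = -3556$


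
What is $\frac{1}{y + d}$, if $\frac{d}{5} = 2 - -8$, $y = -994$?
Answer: $- \frac{1}{944} \approx -0.0010593$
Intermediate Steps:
$d = 50$ ($d = 5 \left(2 - -8\right) = 5 \left(2 + 8\right) = 5 \cdot 10 = 50$)
$\frac{1}{y + d} = \frac{1}{-994 + 50} = \frac{1}{-944} = - \frac{1}{944}$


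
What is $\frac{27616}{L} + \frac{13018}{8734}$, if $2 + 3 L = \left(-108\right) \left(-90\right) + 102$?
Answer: $\frac{106428899}{10720985} \approx 9.9272$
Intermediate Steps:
$L = \frac{9820}{3}$ ($L = - \frac{2}{3} + \frac{\left(-108\right) \left(-90\right) + 102}{3} = - \frac{2}{3} + \frac{9720 + 102}{3} = - \frac{2}{3} + \frac{1}{3} \cdot 9822 = - \frac{2}{3} + 3274 = \frac{9820}{3} \approx 3273.3$)
$\frac{27616}{L} + \frac{13018}{8734} = \frac{27616}{\frac{9820}{3}} + \frac{13018}{8734} = 27616 \cdot \frac{3}{9820} + 13018 \cdot \frac{1}{8734} = \frac{20712}{2455} + \frac{6509}{4367} = \frac{106428899}{10720985}$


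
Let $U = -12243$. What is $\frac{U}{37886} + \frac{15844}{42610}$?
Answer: $\frac{39295777}{807161230} \approx 0.048684$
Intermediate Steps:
$\frac{U}{37886} + \frac{15844}{42610} = - \frac{12243}{37886} + \frac{15844}{42610} = \left(-12243\right) \frac{1}{37886} + 15844 \cdot \frac{1}{42610} = - \frac{12243}{37886} + \frac{7922}{21305} = \frac{39295777}{807161230}$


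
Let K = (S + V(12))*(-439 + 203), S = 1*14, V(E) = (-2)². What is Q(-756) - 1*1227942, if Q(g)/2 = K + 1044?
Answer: -1234350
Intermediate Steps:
V(E) = 4
S = 14
K = -4248 (K = (14 + 4)*(-439 + 203) = 18*(-236) = -4248)
Q(g) = -6408 (Q(g) = 2*(-4248 + 1044) = 2*(-3204) = -6408)
Q(-756) - 1*1227942 = -6408 - 1*1227942 = -6408 - 1227942 = -1234350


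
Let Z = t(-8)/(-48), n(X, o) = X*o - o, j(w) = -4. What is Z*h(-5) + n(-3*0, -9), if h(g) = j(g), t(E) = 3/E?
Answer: 287/32 ≈ 8.9688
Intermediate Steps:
h(g) = -4
n(X, o) = -o + X*o
Z = 1/128 (Z = (3/(-8))/(-48) = (3*(-⅛))*(-1/48) = -3/8*(-1/48) = 1/128 ≈ 0.0078125)
Z*h(-5) + n(-3*0, -9) = (1/128)*(-4) - 9*(-1 - 3*0) = -1/32 - 9*(-1 + 0) = -1/32 - 9*(-1) = -1/32 + 9 = 287/32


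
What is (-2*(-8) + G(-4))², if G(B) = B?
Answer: 144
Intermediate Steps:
(-2*(-8) + G(-4))² = (-2*(-8) - 4)² = (16 - 4)² = 12² = 144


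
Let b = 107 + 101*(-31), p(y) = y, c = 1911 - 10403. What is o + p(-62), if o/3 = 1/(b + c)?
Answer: -713995/11516 ≈ -62.000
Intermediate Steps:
c = -8492
b = -3024 (b = 107 - 3131 = -3024)
o = -3/11516 (o = 3/(-3024 - 8492) = 3/(-11516) = 3*(-1/11516) = -3/11516 ≈ -0.00026051)
o + p(-62) = -3/11516 - 62 = -713995/11516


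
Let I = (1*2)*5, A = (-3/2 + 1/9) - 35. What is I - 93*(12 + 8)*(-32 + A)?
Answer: 381640/3 ≈ 1.2721e+5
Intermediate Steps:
A = -655/18 (A = (-3*½ + 1*(⅑)) - 35 = (-3/2 + ⅑) - 35 = -25/18 - 35 = -655/18 ≈ -36.389)
I = 10 (I = 2*5 = 10)
I - 93*(12 + 8)*(-32 + A) = 10 - 93*(12 + 8)*(-32 - 655/18) = 10 - 1860*(-1231)/18 = 10 - 93*(-12310/9) = 10 + 381610/3 = 381640/3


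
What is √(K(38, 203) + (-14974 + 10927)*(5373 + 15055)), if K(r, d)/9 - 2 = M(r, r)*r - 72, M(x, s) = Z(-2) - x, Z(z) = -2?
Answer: I*√82686426 ≈ 9093.2*I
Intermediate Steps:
M(x, s) = -2 - x
K(r, d) = -630 + 9*r*(-2 - r) (K(r, d) = 18 + 9*((-2 - r)*r - 72) = 18 + 9*(r*(-2 - r) - 72) = 18 + 9*(-72 + r*(-2 - r)) = 18 + (-648 + 9*r*(-2 - r)) = -630 + 9*r*(-2 - r))
√(K(38, 203) + (-14974 + 10927)*(5373 + 15055)) = √((-630 - 9*38*(2 + 38)) + (-14974 + 10927)*(5373 + 15055)) = √((-630 - 9*38*40) - 4047*20428) = √((-630 - 13680) - 82672116) = √(-14310 - 82672116) = √(-82686426) = I*√82686426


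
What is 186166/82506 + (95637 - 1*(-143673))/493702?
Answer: 27913759348/10183344303 ≈ 2.7411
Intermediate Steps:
186166/82506 + (95637 - 1*(-143673))/493702 = 186166*(1/82506) + (95637 + 143673)*(1/493702) = 93083/41253 + 239310*(1/493702) = 93083/41253 + 119655/246851 = 27913759348/10183344303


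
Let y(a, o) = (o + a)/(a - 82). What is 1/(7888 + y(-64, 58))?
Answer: 73/575827 ≈ 0.00012677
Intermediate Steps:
y(a, o) = (a + o)/(-82 + a)
1/(7888 + y(-64, 58)) = 1/(7888 + (-64 + 58)/(-82 - 64)) = 1/(7888 - 6/(-146)) = 1/(7888 - 1/146*(-6)) = 1/(7888 + 3/73) = 1/(575827/73) = 73/575827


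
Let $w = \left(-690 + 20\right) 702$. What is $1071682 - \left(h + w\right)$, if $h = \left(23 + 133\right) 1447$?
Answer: $1316290$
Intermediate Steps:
$w = -470340$ ($w = \left(-670\right) 702 = -470340$)
$h = 225732$ ($h = 156 \cdot 1447 = 225732$)
$1071682 - \left(h + w\right) = 1071682 - \left(225732 - 470340\right) = 1071682 - -244608 = 1071682 + 244608 = 1316290$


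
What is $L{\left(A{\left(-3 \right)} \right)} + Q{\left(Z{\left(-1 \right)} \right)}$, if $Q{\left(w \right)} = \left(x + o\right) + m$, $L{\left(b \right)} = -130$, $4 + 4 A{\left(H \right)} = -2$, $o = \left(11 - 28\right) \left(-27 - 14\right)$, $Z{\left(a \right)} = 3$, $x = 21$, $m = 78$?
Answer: $666$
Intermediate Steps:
$o = 697$ ($o = \left(-17\right) \left(-41\right) = 697$)
$A{\left(H \right)} = - \frac{3}{2}$ ($A{\left(H \right)} = -1 + \frac{1}{4} \left(-2\right) = -1 - \frac{1}{2} = - \frac{3}{2}$)
$Q{\left(w \right)} = 796$ ($Q{\left(w \right)} = \left(21 + 697\right) + 78 = 718 + 78 = 796$)
$L{\left(A{\left(-3 \right)} \right)} + Q{\left(Z{\left(-1 \right)} \right)} = -130 + 796 = 666$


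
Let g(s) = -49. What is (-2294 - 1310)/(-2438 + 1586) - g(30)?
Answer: 11338/213 ≈ 53.230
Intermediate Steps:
(-2294 - 1310)/(-2438 + 1586) - g(30) = (-2294 - 1310)/(-2438 + 1586) - 1*(-49) = -3604/(-852) + 49 = -3604*(-1/852) + 49 = 901/213 + 49 = 11338/213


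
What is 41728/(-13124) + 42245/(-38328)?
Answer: -538443541/125754168 ≈ -4.2817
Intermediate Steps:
41728/(-13124) + 42245/(-38328) = 41728*(-1/13124) + 42245*(-1/38328) = -10432/3281 - 42245/38328 = -538443541/125754168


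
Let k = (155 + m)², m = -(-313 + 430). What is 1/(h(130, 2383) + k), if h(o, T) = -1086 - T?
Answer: -1/2025 ≈ -0.00049383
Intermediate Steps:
m = -117 (m = -1*117 = -117)
k = 1444 (k = (155 - 117)² = 38² = 1444)
1/(h(130, 2383) + k) = 1/((-1086 - 1*2383) + 1444) = 1/((-1086 - 2383) + 1444) = 1/(-3469 + 1444) = 1/(-2025) = -1/2025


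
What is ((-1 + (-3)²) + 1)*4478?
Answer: 40302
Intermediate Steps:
((-1 + (-3)²) + 1)*4478 = ((-1 + 9) + 1)*4478 = (8 + 1)*4478 = 9*4478 = 40302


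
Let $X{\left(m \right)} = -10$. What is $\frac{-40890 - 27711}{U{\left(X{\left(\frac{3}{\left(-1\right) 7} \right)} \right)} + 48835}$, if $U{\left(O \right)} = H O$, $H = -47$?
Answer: $- \frac{22867}{16435} \approx -1.3914$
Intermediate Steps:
$U{\left(O \right)} = - 47 O$
$\frac{-40890 - 27711}{U{\left(X{\left(\frac{3}{\left(-1\right) 7} \right)} \right)} + 48835} = \frac{-40890 - 27711}{\left(-47\right) \left(-10\right) + 48835} = - \frac{68601}{470 + 48835} = - \frac{68601}{49305} = \left(-68601\right) \frac{1}{49305} = - \frac{22867}{16435}$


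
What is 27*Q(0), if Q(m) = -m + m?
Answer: 0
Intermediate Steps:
Q(m) = 0
27*Q(0) = 27*0 = 0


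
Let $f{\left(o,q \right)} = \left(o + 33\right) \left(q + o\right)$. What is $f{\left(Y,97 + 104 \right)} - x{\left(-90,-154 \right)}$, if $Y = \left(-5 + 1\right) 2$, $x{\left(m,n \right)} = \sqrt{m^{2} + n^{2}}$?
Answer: $4825 - 2 \sqrt{7954} \approx 4646.6$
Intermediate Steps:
$Y = -8$ ($Y = \left(-4\right) 2 = -8$)
$f{\left(o,q \right)} = \left(33 + o\right) \left(o + q\right)$
$f{\left(Y,97 + 104 \right)} - x{\left(-90,-154 \right)} = \left(\left(-8\right)^{2} + 33 \left(-8\right) + 33 \left(97 + 104\right) - 8 \left(97 + 104\right)\right) - \sqrt{\left(-90\right)^{2} + \left(-154\right)^{2}} = \left(64 - 264 + 33 \cdot 201 - 1608\right) - \sqrt{8100 + 23716} = \left(64 - 264 + 6633 - 1608\right) - \sqrt{31816} = 4825 - 2 \sqrt{7954}$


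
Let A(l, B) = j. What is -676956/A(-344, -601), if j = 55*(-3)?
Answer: 225652/55 ≈ 4102.8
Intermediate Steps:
j = -165
A(l, B) = -165
-676956/A(-344, -601) = -676956/(-165) = -676956*(-1/165) = 225652/55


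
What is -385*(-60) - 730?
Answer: 22370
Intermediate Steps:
-385*(-60) - 730 = 23100 - 730 = 22370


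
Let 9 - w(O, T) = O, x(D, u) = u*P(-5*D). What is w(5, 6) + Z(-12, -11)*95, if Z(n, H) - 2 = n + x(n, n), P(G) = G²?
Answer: -4104946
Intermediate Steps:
x(D, u) = 25*u*D² (x(D, u) = u*(-5*D)² = u*(25*D²) = 25*u*D²)
w(O, T) = 9 - O
Z(n, H) = 2 + n + 25*n³ (Z(n, H) = 2 + (n + 25*n*n²) = 2 + (n + 25*n³) = 2 + n + 25*n³)
w(5, 6) + Z(-12, -11)*95 = (9 - 1*5) + (2 - 12 + 25*(-12)³)*95 = (9 - 5) + (2 - 12 + 25*(-1728))*95 = 4 + (2 - 12 - 43200)*95 = 4 - 43210*95 = 4 - 4104950 = -4104946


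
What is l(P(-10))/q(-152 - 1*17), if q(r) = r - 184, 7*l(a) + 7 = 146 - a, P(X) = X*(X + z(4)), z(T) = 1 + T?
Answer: -89/2471 ≈ -0.036018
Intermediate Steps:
P(X) = X*(5 + X) (P(X) = X*(X + (1 + 4)) = X*(X + 5) = X*(5 + X))
l(a) = 139/7 - a/7 (l(a) = -1 + (146 - a)/7 = -1 + (146/7 - a/7) = 139/7 - a/7)
q(r) = -184 + r
l(P(-10))/q(-152 - 1*17) = (139/7 - (-10)*(5 - 10)/7)/(-184 + (-152 - 1*17)) = (139/7 - (-10)*(-5)/7)/(-184 + (-152 - 17)) = (139/7 - ⅐*50)/(-184 - 169) = (139/7 - 50/7)/(-353) = (89/7)*(-1/353) = -89/2471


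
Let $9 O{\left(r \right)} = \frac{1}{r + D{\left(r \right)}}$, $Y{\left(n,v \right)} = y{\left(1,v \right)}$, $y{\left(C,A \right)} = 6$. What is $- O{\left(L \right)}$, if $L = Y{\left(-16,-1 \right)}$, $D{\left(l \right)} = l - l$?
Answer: $- \frac{1}{54} \approx -0.018519$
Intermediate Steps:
$D{\left(l \right)} = 0$
$Y{\left(n,v \right)} = 6$
$L = 6$
$O{\left(r \right)} = \frac{1}{9 r}$ ($O{\left(r \right)} = \frac{1}{9 \left(r + 0\right)} = \frac{1}{9 r}$)
$- O{\left(L \right)} = - \frac{1}{9 \cdot 6} = \left(-1\right) \frac{1}{54} = - \frac{1}{54}$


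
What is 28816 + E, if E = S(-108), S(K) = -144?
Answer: 28672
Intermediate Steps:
E = -144
28816 + E = 28816 - 144 = 28672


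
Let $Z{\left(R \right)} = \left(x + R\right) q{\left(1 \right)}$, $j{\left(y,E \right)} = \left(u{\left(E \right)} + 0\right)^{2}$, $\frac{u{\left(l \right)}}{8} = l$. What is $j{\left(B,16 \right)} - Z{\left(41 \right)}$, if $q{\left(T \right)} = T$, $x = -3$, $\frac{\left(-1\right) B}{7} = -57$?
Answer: $16346$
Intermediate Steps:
$B = 399$ ($B = \left(-7\right) \left(-57\right) = 399$)
$u{\left(l \right)} = 8 l$
$j{\left(y,E \right)} = 64 E^{2}$ ($j{\left(y,E \right)} = \left(8 E + 0\right)^{2} = \left(8 E\right)^{2} = 64 E^{2}$)
$Z{\left(R \right)} = -3 + R$ ($Z{\left(R \right)} = \left(-3 + R\right) 1 = -3 + R$)
$j{\left(B,16 \right)} - Z{\left(41 \right)} = 64 \cdot 16^{2} - \left(-3 + 41\right) = 64 \cdot 256 - 38 = 16384 - 38 = 16346$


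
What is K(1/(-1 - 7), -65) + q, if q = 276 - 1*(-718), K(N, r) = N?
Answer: 7951/8 ≈ 993.88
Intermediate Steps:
q = 994 (q = 276 + 718 = 994)
K(1/(-1 - 7), -65) + q = 1/(-1 - 7) + 994 = 1/(-8) + 994 = -⅛ + 994 = 7951/8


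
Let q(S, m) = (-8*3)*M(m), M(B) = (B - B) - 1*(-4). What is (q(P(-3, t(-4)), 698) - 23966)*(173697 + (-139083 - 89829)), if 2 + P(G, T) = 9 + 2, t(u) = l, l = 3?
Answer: 1328583330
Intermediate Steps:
t(u) = 3
P(G, T) = 9 (P(G, T) = -2 + (9 + 2) = -2 + 11 = 9)
M(B) = 4 (M(B) = 0 + 4 = 4)
q(S, m) = -96 (q(S, m) = -8*3*4 = -24*4 = -96)
(q(P(-3, t(-4)), 698) - 23966)*(173697 + (-139083 - 89829)) = (-96 - 23966)*(173697 + (-139083 - 89829)) = -24062*(173697 - 228912) = -24062*(-55215) = 1328583330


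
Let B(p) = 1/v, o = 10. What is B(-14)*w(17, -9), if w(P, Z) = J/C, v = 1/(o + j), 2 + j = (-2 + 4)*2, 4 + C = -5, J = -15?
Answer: 20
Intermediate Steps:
C = -9 (C = -4 - 5 = -9)
j = 2 (j = -2 + (-2 + 4)*2 = -2 + 2*2 = -2 + 4 = 2)
v = 1/12 (v = 1/(10 + 2) = 1/12 ≈ 0.083333)
B(p) = 12 (B(p) = 1/(1/12) = 12)
w(P, Z) = 5/3 (w(P, Z) = -15/(-9) = -15*(-⅑) = 5/3)
B(-14)*w(17, -9) = 12*(5/3) = 20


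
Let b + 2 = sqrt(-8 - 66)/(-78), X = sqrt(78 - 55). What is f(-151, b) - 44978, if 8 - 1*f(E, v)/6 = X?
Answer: -44930 - 6*sqrt(23) ≈ -44959.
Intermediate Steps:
X = sqrt(23) ≈ 4.7958
b = -2 - I*sqrt(74)/78 (b = -2 + sqrt(-8 - 66)/(-78) = -2 + sqrt(-74)*(-1/78) = -2 + (I*sqrt(74))*(-1/78) = -2 - I*sqrt(74)/78 ≈ -2.0 - 0.11029*I)
f(E, v) = 48 - 6*sqrt(23)
f(-151, b) - 44978 = (48 - 6*sqrt(23)) - 44978 = -44930 - 6*sqrt(23)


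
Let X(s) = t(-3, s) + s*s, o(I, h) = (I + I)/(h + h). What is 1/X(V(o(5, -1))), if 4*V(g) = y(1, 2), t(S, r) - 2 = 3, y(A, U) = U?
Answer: 4/21 ≈ 0.19048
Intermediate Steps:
t(S, r) = 5 (t(S, r) = 2 + 3 = 5)
o(I, h) = I/h (o(I, h) = (2*I)/((2*h)) = (2*I)*(1/(2*h)) = I/h)
V(g) = 1/2 (V(g) = (1/4)*2 = 1/2)
X(s) = 5 + s**2 (X(s) = 5 + s*s = 5 + s**2)
1/X(V(o(5, -1))) = 1/(5 + (1/2)**2) = 1/(5 + 1/4) = 1/(21/4) = 4/21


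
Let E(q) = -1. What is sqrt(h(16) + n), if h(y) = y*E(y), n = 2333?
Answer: sqrt(2317) ≈ 48.135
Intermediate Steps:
h(y) = -y (h(y) = y*(-1) = -y)
sqrt(h(16) + n) = sqrt(-1*16 + 2333) = sqrt(-16 + 2333) = sqrt(2317)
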